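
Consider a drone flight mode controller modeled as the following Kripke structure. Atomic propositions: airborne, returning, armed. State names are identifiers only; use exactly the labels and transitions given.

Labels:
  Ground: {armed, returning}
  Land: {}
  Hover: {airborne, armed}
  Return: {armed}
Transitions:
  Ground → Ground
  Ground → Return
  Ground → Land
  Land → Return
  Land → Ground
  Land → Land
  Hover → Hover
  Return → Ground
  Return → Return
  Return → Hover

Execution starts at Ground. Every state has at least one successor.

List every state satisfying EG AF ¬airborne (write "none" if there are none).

States satisfying AF ¬airborne: {Ground, Land, Return}.
States satisfying EG AF ¬airborne: {Ground, Land, Return}.

{Ground, Land, Return}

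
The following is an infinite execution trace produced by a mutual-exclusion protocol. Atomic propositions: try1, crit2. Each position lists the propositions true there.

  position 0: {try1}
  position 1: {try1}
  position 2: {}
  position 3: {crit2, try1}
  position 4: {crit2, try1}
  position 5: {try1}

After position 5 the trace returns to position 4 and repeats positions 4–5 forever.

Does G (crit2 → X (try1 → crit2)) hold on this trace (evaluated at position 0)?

Violated

crit2 → X (try1 → crit2) must hold at every position from 0 onward. It fails at position 4, so G (crit2 → X (try1 → crit2)) is false.
Positions where crit2 holds: 3, 4.
Check X (try1 → crit2) at each: 3→ok, 4→fails.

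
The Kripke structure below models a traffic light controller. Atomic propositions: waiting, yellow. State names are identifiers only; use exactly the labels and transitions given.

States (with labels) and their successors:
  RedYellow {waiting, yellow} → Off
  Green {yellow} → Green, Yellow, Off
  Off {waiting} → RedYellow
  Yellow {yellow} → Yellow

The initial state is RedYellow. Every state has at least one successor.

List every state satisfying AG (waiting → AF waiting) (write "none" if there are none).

States satisfying waiting → AF waiting: {RedYellow, Green, Off, Yellow}.
States satisfying AG (waiting → AF waiting): {RedYellow, Green, Off, Yellow}.

{RedYellow, Green, Off, Yellow}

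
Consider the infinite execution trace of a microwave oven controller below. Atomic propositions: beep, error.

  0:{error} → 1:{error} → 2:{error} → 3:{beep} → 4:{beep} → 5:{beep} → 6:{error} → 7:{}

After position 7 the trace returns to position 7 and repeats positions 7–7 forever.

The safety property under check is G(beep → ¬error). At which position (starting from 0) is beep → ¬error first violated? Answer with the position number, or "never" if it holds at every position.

never

beep → ¬error holds at every position 0..7, and those are all the positions the trace ever visits, so the invariant G(beep → ¬error) is never violated.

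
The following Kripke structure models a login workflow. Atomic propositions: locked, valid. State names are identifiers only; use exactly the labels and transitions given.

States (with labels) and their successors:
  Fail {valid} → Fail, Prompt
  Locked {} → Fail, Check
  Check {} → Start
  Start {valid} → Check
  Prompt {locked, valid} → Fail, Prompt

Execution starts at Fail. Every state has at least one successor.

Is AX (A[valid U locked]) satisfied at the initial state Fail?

Violated

States satisfying A[valid U locked]: {Prompt}.
States satisfying AX (A[valid U locked]): ∅.
Fail ∉ Sat(AX (A[valid U locked])).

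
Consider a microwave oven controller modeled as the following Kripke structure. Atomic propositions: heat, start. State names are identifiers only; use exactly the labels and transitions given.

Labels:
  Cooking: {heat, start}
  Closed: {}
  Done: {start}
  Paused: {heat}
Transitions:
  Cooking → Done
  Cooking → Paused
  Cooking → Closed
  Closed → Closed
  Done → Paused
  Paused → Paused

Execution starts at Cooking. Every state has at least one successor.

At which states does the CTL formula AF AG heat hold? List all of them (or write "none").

States satisfying AG heat: {Paused}.
States satisfying AF AG heat: {Done, Paused}.

{Done, Paused}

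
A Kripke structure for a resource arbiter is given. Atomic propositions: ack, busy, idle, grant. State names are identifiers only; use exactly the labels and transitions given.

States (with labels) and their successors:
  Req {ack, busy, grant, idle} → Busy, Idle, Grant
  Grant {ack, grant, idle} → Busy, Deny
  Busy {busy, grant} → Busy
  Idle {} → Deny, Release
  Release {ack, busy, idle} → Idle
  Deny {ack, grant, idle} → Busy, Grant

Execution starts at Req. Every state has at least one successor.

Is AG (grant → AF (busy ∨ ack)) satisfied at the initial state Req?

Satisfied

States satisfying grant → AF (busy ∨ ack): {Req, Grant, Busy, Idle, Release, Deny}.
States satisfying AG (grant → AF (busy ∨ ack)): {Req, Grant, Busy, Idle, Release, Deny}.
Every state reachable from Req satisfies grant → AF (busy ∨ ack).
Req ∈ Sat(AG (grant → AF (busy ∨ ack))).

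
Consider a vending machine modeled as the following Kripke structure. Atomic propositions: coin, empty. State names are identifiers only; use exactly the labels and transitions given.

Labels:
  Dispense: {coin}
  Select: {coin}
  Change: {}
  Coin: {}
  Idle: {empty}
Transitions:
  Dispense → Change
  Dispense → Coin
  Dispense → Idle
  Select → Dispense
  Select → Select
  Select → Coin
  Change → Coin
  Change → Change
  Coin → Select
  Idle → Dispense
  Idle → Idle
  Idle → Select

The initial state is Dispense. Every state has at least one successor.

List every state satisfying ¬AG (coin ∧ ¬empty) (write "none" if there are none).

{Dispense, Select, Change, Coin, Idle}

States satisfying coin ∧ ¬empty: {Dispense, Select}.
States satisfying AG (coin ∧ ¬empty): ∅.
States satisfying ¬AG (coin ∧ ¬empty): {Dispense, Select, Change, Coin, Idle}.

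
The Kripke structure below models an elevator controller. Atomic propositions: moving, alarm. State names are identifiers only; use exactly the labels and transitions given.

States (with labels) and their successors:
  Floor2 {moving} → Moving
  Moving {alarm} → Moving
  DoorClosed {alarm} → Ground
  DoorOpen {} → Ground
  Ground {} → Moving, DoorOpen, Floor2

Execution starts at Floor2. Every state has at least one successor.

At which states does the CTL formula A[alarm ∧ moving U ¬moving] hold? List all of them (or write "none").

{Moving, DoorClosed, DoorOpen, Ground}

States satisfying alarm ∧ moving: ∅.
States satisfying ¬moving: {Moving, DoorClosed, DoorOpen, Ground}.
States satisfying A[alarm ∧ moving U ¬moving]: {Moving, DoorClosed, DoorOpen, Ground}.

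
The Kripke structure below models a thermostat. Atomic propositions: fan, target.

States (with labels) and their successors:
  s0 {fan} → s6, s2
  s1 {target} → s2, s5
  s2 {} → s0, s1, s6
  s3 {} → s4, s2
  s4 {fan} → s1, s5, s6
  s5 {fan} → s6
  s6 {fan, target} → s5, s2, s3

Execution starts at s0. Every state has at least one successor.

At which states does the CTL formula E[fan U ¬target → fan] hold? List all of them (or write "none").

States satisfying fan: {s0, s4, s5, s6}.
States satisfying ¬target → fan: {s0, s1, s4, s5, s6}.
States satisfying E[fan U ¬target → fan]: {s0, s1, s4, s5, s6}.

{s0, s1, s4, s5, s6}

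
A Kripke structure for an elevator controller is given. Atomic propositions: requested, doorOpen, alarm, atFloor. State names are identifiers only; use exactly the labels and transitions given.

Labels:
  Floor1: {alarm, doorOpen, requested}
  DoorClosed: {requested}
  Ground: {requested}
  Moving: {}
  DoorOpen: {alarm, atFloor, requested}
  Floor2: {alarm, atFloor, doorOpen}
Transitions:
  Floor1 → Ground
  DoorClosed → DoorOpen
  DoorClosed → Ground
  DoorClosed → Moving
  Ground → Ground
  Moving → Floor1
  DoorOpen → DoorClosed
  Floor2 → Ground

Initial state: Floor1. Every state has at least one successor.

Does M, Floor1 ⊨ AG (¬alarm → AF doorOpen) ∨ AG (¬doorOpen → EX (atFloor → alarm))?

Yes

States satisfying ¬alarm → AF doorOpen: {Floor1, Moving, DoorOpen, Floor2}.
States satisfying AG (¬alarm → AF doorOpen): ∅.
States satisfying ¬doorOpen → EX (atFloor → alarm): {Floor1, DoorClosed, Ground, Moving, DoorOpen, Floor2}.
States satisfying AG (¬doorOpen → EX (atFloor → alarm)): {Floor1, DoorClosed, Ground, Moving, DoorOpen, Floor2}.
States satisfying AG (¬alarm → AF doorOpen) ∨ AG (¬doorOpen → EX (atFloor → alarm)): {Floor1, DoorClosed, Ground, Moving, DoorOpen, Floor2}.
Floor1 ∈ Sat(AG (¬alarm → AF doorOpen) ∨ AG (¬doorOpen → EX (atFloor → alarm))).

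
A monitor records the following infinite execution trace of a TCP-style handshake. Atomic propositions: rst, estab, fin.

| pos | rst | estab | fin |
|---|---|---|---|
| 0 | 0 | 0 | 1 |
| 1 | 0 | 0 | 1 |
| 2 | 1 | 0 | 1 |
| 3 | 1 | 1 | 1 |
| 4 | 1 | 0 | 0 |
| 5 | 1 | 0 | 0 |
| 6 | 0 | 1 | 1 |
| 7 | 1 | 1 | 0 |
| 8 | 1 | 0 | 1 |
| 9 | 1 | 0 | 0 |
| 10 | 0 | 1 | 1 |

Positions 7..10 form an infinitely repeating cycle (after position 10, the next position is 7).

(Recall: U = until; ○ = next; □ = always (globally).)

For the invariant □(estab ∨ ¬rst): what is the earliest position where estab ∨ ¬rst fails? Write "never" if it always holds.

Check estab ∨ ¬rst at each position in order: 0 ✓, 1 ✓.
At position 2 the labels are {fin, rst}, so estab ∨ ¬rst is false there. This is the first violation.

2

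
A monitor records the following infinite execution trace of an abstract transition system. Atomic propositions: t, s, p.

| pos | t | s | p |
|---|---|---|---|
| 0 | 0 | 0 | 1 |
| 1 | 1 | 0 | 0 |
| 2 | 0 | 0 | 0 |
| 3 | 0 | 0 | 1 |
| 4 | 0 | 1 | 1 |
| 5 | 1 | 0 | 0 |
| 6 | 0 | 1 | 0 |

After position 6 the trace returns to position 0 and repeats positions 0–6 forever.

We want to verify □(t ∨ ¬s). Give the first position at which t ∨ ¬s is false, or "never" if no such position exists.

Check t ∨ ¬s at each position in order: 0 ✓, 1 ✓, 2 ✓, 3 ✓.
At position 4 the labels are {p, s}, so t ∨ ¬s is false there. This is the first violation.

4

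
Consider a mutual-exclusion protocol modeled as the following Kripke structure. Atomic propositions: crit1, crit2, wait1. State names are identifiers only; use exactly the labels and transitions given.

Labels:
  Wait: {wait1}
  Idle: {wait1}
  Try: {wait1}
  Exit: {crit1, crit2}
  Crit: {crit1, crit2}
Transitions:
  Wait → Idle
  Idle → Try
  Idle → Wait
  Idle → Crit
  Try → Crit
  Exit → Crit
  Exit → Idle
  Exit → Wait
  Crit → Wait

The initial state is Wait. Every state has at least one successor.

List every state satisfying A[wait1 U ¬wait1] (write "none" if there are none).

States satisfying wait1: {Wait, Idle, Try}.
States satisfying ¬wait1: {Exit, Crit}.
States satisfying A[wait1 U ¬wait1]: {Try, Exit, Crit}.

{Try, Exit, Crit}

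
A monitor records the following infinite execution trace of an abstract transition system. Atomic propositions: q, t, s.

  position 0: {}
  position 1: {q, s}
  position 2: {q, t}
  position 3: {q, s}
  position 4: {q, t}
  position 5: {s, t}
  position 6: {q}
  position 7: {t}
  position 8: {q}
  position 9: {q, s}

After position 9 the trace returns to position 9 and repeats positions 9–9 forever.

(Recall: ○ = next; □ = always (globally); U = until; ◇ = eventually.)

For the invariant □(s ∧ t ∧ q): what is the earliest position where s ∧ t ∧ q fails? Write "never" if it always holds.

0

At position 0 the labels are {}, so s ∧ t ∧ q is false there. This is the first violation.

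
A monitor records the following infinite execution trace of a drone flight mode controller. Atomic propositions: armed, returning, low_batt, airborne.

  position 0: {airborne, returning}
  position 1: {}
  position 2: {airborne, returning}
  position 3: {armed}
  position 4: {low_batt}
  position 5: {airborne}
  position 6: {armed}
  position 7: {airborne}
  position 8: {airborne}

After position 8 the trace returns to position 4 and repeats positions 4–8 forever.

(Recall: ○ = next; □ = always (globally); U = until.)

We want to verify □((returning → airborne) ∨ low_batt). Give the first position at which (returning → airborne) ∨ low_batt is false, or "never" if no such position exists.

(returning → airborne) ∨ low_batt holds at every position 0..8, and those are all the positions the trace ever visits, so the invariant □((returning → airborne) ∨ low_batt) is never violated.

never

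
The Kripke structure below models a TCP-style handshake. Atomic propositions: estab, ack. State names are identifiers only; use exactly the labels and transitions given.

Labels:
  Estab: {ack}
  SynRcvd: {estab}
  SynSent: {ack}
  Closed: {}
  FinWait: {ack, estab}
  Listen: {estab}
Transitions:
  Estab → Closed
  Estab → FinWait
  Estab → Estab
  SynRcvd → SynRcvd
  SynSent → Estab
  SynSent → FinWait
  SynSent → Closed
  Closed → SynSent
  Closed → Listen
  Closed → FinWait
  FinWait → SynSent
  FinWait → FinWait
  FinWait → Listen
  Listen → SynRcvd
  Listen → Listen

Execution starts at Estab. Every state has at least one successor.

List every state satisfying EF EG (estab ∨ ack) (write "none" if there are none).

{Estab, SynRcvd, SynSent, Closed, FinWait, Listen}

States satisfying EG (estab ∨ ack): {Estab, SynRcvd, SynSent, FinWait, Listen}.
States satisfying EF EG (estab ∨ ack): {Estab, SynRcvd, SynSent, Closed, FinWait, Listen}.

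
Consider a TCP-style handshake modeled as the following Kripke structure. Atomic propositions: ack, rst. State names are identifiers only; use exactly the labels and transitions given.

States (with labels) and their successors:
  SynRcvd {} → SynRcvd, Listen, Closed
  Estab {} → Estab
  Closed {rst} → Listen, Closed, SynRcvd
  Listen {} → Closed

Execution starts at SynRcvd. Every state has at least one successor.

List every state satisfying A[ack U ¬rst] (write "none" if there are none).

{SynRcvd, Estab, Listen}

States satisfying ack: ∅.
States satisfying ¬rst: {SynRcvd, Estab, Listen}.
States satisfying A[ack U ¬rst]: {SynRcvd, Estab, Listen}.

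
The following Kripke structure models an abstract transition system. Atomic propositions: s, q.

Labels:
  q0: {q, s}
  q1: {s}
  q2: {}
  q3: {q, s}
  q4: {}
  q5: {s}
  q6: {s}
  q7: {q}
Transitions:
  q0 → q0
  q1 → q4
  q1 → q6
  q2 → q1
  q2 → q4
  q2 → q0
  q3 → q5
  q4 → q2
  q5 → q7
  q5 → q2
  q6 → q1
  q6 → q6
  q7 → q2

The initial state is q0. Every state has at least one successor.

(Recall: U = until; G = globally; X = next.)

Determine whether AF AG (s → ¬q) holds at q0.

Violated

States satisfying AG (s → ¬q): ∅.
States satisfying AF AG (s → ¬q): ∅.
There is a path from q0 along which AG (s → ¬q) never holds.
q0 ∉ Sat(AF AG (s → ¬q)).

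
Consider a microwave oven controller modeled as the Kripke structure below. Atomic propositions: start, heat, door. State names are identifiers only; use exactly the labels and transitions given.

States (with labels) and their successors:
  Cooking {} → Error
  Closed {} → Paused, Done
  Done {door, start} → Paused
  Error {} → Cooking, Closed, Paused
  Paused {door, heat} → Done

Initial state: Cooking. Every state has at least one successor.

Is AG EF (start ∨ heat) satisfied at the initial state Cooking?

Yes

States satisfying EF (start ∨ heat): {Cooking, Closed, Done, Error, Paused}.
States satisfying AG EF (start ∨ heat): {Cooking, Closed, Done, Error, Paused}.
Every state reachable from Cooking satisfies EF (start ∨ heat).
Cooking ∈ Sat(AG EF (start ∨ heat)).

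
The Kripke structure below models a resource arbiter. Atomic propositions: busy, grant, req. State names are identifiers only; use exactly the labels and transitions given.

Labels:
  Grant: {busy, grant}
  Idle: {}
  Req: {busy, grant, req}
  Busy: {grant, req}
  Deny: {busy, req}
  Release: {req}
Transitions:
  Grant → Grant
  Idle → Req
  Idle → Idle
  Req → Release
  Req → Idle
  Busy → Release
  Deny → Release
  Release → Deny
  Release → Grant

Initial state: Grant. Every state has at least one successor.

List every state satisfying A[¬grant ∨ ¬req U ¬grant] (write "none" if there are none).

States satisfying ¬grant ∨ ¬req: {Grant, Idle, Deny, Release}.
States satisfying ¬grant: {Idle, Deny, Release}.
States satisfying A[¬grant ∨ ¬req U ¬grant]: {Idle, Deny, Release}.

{Idle, Deny, Release}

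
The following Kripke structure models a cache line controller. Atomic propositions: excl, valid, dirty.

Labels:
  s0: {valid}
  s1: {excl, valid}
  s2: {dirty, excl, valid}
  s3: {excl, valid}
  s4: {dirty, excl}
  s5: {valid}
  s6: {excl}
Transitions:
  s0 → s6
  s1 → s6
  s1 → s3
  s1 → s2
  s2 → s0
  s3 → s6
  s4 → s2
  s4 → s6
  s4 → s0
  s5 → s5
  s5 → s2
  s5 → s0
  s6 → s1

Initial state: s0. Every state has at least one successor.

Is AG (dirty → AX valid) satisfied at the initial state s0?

Yes

States satisfying dirty → AX valid: {s0, s1, s2, s3, s5, s6}.
States satisfying AG (dirty → AX valid): {s0, s1, s2, s3, s5, s6}.
Every state reachable from s0 satisfies dirty → AX valid.
s0 ∈ Sat(AG (dirty → AX valid)).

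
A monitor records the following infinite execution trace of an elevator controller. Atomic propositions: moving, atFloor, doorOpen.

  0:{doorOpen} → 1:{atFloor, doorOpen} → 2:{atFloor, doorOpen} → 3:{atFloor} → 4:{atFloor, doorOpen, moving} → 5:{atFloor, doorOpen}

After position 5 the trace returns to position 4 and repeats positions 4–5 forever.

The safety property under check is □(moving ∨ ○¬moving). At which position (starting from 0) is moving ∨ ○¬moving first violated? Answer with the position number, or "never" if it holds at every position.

Check moving ∨ ○¬moving at each position in order: 0 ✓, 1 ✓, 2 ✓.
At position 3 the labels are {atFloor} and the next position 4 has {atFloor, doorOpen, moving}, so moving ∨ ○¬moving is false there. This is the first violation.

3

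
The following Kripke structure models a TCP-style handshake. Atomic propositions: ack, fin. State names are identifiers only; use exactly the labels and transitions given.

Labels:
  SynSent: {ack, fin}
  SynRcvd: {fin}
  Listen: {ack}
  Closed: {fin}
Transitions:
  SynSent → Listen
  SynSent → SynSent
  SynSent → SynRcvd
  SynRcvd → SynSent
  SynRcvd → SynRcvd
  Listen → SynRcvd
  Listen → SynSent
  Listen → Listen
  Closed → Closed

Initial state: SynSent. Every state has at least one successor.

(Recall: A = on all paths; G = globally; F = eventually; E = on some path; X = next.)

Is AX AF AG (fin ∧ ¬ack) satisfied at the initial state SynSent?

Violated

States satisfying AF AG (fin ∧ ¬ack): {Closed}.
States satisfying AX AF AG (fin ∧ ¬ack): {Closed}.
SynSent ∉ Sat(AX AF AG (fin ∧ ¬ack)).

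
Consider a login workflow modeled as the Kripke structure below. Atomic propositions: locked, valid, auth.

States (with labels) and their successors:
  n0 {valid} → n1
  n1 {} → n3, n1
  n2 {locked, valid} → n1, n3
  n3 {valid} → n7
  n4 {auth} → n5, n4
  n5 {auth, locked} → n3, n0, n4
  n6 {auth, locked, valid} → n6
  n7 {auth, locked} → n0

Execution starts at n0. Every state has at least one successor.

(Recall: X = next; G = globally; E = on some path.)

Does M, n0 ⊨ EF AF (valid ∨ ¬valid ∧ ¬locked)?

States satisfying AF (valid ∨ ¬valid ∧ ¬locked): {n0, n1, n2, n3, n4, n5, n6, n7}.
States satisfying EF AF (valid ∨ ¬valid ∧ ¬locked): {n0, n1, n2, n3, n4, n5, n6, n7}.
Some path from n0 reaches a state where AF (valid ∨ ¬valid ∧ ¬locked) holds.
n0 ∈ Sat(EF AF (valid ∨ ¬valid ∧ ¬locked)).

Satisfied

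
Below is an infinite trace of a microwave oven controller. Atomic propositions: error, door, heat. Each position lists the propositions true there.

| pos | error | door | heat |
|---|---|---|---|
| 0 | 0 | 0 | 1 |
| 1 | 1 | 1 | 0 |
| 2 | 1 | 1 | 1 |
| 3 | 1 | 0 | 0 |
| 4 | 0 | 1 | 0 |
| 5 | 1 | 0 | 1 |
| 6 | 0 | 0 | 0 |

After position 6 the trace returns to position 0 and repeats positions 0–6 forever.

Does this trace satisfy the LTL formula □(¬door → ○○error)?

¬door → ○○error must hold at every position from 0 onward. It fails at position 5, so □(¬door → ○○error) is false.
Positions where ¬door holds: 0, 3, 5, 6.
Check ○○error at each: 0→ok, 3→ok, 5→fails, 6→ok.

No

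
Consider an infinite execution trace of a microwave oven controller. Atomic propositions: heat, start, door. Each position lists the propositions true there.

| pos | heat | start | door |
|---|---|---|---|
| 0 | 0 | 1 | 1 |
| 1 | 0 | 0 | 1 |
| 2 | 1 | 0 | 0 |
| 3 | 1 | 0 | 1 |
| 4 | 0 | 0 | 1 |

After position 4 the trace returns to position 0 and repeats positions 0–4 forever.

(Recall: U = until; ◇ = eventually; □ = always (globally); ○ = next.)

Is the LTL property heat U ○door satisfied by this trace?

Walking from position 0: ○door first holds at position 0, and heat holds at every earlier position along the way, so heat U ○door holds.

Yes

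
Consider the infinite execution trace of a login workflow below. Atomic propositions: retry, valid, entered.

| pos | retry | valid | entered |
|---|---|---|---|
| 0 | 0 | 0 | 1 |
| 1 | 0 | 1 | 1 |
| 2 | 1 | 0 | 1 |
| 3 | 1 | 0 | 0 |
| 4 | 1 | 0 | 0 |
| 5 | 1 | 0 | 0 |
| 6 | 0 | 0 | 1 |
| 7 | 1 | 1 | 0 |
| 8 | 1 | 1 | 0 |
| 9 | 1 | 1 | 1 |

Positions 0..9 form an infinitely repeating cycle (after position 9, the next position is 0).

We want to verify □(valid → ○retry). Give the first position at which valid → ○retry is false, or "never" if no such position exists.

9

Check valid → ○retry at each position in order: 0 ✓, 1 ✓, 2 ✓, 3 ✓, 4 ✓, 5 ✓, 6 ✓, 7 ✓, 8 ✓.
At position 9 the labels are {entered, retry, valid} and the next position 0 has {entered}, so valid → ○retry is false there. This is the first violation.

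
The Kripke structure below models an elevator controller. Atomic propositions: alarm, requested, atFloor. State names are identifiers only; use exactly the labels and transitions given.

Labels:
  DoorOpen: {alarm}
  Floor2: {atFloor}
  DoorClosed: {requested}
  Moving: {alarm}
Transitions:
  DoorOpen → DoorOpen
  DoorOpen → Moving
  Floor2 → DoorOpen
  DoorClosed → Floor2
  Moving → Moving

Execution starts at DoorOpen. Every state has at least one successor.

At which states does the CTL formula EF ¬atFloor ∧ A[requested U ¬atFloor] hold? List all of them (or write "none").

States satisfying ¬atFloor: {DoorOpen, DoorClosed, Moving}.
States satisfying EF ¬atFloor: {DoorOpen, Floor2, DoorClosed, Moving}.
States satisfying requested: {DoorClosed}.
States satisfying A[requested U ¬atFloor]: {DoorOpen, DoorClosed, Moving}.
States satisfying EF ¬atFloor ∧ A[requested U ¬atFloor]: {DoorOpen, DoorClosed, Moving}.

{DoorOpen, DoorClosed, Moving}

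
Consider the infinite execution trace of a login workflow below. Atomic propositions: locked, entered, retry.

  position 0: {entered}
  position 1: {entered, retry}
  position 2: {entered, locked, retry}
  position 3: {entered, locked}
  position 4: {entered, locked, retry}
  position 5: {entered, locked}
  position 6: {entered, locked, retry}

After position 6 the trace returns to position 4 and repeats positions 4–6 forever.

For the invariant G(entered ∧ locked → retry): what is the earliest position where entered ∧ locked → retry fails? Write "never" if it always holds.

Check entered ∧ locked → retry at each position in order: 0 ✓, 1 ✓, 2 ✓.
At position 3 the labels are {entered, locked}, so entered ∧ locked → retry is false there. This is the first violation.

3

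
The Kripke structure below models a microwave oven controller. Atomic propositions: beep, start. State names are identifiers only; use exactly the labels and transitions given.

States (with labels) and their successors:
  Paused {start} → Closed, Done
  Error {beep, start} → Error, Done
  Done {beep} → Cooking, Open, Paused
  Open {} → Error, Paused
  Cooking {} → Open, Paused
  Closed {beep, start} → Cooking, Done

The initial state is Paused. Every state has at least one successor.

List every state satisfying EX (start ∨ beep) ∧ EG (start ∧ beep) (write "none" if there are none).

States satisfying start ∨ beep: {Paused, Error, Done, Closed}.
States satisfying EX (start ∨ beep): {Paused, Error, Done, Open, Cooking, Closed}.
States satisfying start ∧ beep: {Error, Closed}.
States satisfying EG (start ∧ beep): {Error}.
States satisfying EX (start ∨ beep) ∧ EG (start ∧ beep): {Error}.

{Error}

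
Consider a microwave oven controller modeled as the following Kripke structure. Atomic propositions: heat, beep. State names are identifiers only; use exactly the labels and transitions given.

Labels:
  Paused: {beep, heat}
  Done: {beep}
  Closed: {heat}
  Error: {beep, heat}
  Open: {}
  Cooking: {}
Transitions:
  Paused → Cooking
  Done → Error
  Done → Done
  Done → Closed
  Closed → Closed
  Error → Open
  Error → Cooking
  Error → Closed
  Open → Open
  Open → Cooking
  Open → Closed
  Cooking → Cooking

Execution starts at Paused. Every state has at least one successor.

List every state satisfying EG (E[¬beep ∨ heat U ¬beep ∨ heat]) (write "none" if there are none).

{Paused, Closed, Error, Open, Cooking}

States satisfying E[¬beep ∨ heat U ¬beep ∨ heat]: {Paused, Closed, Error, Open, Cooking}.
States satisfying EG (E[¬beep ∨ heat U ¬beep ∨ heat]): {Paused, Closed, Error, Open, Cooking}.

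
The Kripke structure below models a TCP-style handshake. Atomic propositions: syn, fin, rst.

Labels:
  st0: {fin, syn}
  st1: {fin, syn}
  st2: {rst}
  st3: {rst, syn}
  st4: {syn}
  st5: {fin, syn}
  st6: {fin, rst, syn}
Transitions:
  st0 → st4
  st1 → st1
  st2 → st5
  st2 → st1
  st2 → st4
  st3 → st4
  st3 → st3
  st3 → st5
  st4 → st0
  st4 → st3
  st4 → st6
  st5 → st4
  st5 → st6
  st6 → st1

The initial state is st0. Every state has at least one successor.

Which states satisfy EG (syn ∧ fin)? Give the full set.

{st1, st5, st6}

States satisfying syn ∧ fin: {st0, st1, st5, st6}.
States satisfying EG (syn ∧ fin): {st1, st5, st6}.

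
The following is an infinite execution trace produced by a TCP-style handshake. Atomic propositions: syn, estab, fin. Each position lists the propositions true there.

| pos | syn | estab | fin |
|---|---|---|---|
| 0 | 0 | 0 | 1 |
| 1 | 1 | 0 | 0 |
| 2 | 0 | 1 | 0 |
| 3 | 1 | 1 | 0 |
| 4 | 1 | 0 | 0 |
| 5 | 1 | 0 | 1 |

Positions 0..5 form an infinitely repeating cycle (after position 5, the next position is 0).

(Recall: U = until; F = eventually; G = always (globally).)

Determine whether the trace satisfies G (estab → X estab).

estab → X estab must hold at every position from 0 onward. It fails at position 3, so G (estab → X estab) is false.
Positions where estab holds: 2, 3.
Check X estab at each: 2→ok, 3→fails.

Does not hold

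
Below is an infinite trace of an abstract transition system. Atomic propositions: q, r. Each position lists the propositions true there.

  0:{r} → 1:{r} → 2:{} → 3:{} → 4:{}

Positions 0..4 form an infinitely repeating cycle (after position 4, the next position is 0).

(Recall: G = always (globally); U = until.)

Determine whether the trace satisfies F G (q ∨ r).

G (q ∨ r) is false at every position 0..4, so it never becomes true and F G (q ∨ r) fails.

Does not hold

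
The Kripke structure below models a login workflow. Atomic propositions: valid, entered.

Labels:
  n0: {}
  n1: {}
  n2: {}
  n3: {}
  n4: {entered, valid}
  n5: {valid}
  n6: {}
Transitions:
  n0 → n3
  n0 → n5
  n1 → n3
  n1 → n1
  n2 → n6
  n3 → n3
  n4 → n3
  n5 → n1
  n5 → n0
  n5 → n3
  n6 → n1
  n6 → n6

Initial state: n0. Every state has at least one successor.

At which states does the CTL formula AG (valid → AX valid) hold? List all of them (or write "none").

{n1, n2, n3, n6}

States satisfying valid → AX valid: {n0, n1, n2, n3, n6}.
States satisfying AG (valid → AX valid): {n1, n2, n3, n6}.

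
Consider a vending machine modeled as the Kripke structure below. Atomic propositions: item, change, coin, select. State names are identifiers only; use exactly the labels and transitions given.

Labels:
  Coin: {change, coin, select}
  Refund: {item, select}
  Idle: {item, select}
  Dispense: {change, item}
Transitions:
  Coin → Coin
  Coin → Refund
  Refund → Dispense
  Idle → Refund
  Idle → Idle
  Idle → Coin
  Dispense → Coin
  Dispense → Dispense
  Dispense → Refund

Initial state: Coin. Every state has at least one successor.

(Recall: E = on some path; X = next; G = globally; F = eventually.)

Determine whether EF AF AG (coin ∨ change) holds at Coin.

No

States satisfying AF AG (coin ∨ change): ∅.
States satisfying EF AF AG (coin ∨ change): ∅.
No suitable path/successor from Coin witnesses the formula.
Coin ∉ Sat(EF AF AG (coin ∨ change)).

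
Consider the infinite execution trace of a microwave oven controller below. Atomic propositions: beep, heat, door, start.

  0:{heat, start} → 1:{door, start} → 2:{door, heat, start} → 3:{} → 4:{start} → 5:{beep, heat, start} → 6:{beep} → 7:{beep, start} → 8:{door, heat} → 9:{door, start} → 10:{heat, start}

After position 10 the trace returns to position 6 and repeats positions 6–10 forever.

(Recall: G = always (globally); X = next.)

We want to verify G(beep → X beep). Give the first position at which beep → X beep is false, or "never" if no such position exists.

7

Check beep → X beep at each position in order: 0 ✓, 1 ✓, 2 ✓, 3 ✓, 4 ✓, 5 ✓, 6 ✓.
At position 7 the labels are {beep, start} and the next position 8 has {door, heat}, so beep → X beep is false there. This is the first violation.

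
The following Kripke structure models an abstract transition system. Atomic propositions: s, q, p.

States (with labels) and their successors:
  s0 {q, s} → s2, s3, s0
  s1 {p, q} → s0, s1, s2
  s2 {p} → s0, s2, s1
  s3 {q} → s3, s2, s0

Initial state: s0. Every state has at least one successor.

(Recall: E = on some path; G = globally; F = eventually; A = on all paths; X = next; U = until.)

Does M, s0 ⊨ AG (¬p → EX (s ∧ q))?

Satisfied

States satisfying ¬p → EX (s ∧ q): {s0, s1, s2, s3}.
States satisfying AG (¬p → EX (s ∧ q)): {s0, s1, s2, s3}.
Every state reachable from s0 satisfies ¬p → EX (s ∧ q).
s0 ∈ Sat(AG (¬p → EX (s ∧ q))).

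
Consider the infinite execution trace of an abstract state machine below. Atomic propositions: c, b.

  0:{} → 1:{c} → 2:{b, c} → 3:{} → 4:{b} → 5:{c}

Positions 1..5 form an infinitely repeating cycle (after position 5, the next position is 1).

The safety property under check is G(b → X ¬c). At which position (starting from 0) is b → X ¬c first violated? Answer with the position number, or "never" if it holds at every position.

4

Check b → X ¬c at each position in order: 0 ✓, 1 ✓, 2 ✓, 3 ✓.
At position 4 the labels are {b} and the next position 5 has {c}, so b → X ¬c is false there. This is the first violation.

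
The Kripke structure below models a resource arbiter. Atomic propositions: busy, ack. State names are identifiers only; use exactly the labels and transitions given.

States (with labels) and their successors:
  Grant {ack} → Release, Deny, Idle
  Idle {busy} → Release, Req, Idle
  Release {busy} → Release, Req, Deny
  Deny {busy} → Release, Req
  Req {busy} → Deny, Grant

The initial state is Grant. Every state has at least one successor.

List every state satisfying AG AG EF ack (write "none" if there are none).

States satisfying AG EF ack: {Grant, Idle, Release, Deny, Req}.
States satisfying AG AG EF ack: {Grant, Idle, Release, Deny, Req}.

{Grant, Idle, Release, Deny, Req}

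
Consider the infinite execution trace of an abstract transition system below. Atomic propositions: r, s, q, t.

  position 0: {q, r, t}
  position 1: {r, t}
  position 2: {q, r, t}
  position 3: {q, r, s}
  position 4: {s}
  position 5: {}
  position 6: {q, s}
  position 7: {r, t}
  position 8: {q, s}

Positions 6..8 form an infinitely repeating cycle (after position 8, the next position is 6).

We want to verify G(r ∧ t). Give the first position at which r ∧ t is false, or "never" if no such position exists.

Check r ∧ t at each position in order: 0 ✓, 1 ✓, 2 ✓.
At position 3 the labels are {q, r, s}, so r ∧ t is false there. This is the first violation.

3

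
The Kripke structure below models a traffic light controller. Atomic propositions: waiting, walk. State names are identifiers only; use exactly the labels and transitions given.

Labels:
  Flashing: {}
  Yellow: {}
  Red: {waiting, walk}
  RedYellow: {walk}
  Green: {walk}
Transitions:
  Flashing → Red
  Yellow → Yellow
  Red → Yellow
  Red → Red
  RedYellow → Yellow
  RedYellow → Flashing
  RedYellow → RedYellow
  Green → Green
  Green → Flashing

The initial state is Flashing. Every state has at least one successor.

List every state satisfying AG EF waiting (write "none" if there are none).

States satisfying EF waiting: {Flashing, Red, RedYellow, Green}.
States satisfying AG EF waiting: ∅.

none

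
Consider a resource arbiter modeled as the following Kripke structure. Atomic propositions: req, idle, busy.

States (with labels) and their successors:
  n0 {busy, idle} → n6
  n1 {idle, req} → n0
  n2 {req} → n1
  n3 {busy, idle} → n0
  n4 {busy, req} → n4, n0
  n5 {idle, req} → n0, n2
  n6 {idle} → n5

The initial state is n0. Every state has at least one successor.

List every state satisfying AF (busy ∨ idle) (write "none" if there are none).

States satisfying busy ∨ idle: {n0, n1, n3, n4, n5, n6}.
States satisfying AF (busy ∨ idle): {n0, n1, n2, n3, n4, n5, n6}.

{n0, n1, n2, n3, n4, n5, n6}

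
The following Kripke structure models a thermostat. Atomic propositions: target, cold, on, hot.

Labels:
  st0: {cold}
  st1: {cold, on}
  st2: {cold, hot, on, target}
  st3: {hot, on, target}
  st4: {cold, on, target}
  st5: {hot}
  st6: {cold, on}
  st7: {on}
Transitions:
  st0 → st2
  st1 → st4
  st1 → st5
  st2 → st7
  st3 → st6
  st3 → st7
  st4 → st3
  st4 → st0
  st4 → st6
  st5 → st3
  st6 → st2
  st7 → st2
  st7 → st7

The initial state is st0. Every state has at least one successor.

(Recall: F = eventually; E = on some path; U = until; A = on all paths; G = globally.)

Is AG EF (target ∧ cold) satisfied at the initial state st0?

States satisfying EF (target ∧ cold): {st0, st1, st2, st3, st4, st5, st6, st7}.
States satisfying AG EF (target ∧ cold): {st0, st1, st2, st3, st4, st5, st6, st7}.
Every state reachable from st0 satisfies EF (target ∧ cold).
st0 ∈ Sat(AG EF (target ∧ cold)).

Satisfied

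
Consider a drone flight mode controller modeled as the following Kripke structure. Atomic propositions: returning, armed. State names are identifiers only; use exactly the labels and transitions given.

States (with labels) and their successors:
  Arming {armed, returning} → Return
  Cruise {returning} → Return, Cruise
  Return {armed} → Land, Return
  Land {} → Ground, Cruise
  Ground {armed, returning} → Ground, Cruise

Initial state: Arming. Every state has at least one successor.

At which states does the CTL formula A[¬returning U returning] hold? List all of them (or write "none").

States satisfying ¬returning: {Return, Land}.
States satisfying returning: {Arming, Cruise, Ground}.
States satisfying A[¬returning U returning]: {Arming, Cruise, Land, Ground}.

{Arming, Cruise, Land, Ground}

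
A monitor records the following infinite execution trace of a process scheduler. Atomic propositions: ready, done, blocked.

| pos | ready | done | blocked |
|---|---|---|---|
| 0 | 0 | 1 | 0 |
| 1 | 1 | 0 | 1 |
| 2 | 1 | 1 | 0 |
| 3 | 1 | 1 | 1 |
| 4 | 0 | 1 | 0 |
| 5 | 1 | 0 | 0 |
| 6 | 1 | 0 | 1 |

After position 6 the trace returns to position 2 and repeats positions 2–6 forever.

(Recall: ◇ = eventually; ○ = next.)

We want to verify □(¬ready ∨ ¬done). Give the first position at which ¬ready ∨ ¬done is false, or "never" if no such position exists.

Check ¬ready ∨ ¬done at each position in order: 0 ✓, 1 ✓.
At position 2 the labels are {done, ready}, so ¬ready ∨ ¬done is false there. This is the first violation.

2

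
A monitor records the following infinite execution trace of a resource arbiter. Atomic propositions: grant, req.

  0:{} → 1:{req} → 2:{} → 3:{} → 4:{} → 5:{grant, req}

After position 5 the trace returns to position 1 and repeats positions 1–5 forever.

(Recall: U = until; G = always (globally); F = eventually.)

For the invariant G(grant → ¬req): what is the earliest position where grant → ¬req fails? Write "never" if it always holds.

Check grant → ¬req at each position in order: 0 ✓, 1 ✓, 2 ✓, 3 ✓, 4 ✓.
At position 5 the labels are {grant, req}, so grant → ¬req is false there. This is the first violation.

5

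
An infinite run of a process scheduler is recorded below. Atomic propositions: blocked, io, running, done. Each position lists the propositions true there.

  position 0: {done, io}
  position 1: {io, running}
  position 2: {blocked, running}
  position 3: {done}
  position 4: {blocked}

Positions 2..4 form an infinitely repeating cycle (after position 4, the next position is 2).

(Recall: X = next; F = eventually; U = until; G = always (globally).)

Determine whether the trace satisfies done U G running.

No

Walking from position 0: at position 1, G running has not yet held and done fails, so done U G running is false.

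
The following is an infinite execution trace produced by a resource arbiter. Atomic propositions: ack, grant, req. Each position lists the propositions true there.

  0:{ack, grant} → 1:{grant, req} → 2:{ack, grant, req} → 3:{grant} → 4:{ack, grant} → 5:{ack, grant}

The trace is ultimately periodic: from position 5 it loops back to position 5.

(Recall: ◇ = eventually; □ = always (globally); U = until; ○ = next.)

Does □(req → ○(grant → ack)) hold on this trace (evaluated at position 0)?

Does not hold

req → ○(grant → ack) must hold at every position from 0 onward. It fails at position 2, so □(req → ○(grant → ack)) is false.
Positions where req holds: 1, 2.
Check ○(grant → ack) at each: 1→ok, 2→fails.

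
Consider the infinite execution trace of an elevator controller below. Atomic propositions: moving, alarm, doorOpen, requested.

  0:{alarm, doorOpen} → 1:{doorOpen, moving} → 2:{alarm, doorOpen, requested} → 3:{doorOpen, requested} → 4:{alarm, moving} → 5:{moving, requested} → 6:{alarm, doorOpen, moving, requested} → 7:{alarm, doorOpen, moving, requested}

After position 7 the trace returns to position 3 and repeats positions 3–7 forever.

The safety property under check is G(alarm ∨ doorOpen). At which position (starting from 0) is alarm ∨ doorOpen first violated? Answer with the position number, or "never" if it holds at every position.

Check alarm ∨ doorOpen at each position in order: 0 ✓, 1 ✓, 2 ✓, 3 ✓, 4 ✓.
At position 5 the labels are {moving, requested}, so alarm ∨ doorOpen is false there. This is the first violation.

5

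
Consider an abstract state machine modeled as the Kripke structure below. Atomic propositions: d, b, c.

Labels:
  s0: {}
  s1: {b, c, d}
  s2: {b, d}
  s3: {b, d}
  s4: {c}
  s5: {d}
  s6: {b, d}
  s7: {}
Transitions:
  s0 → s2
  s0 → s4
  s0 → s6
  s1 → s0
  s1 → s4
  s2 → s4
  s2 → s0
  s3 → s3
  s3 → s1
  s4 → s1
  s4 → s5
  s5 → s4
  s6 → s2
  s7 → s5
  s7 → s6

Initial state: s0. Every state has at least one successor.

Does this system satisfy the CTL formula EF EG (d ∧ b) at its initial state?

No

States satisfying EG (d ∧ b): {s3}.
States satisfying EF EG (d ∧ b): {s3}.
No suitable path/successor from s0 witnesses the formula.
s0 ∉ Sat(EF EG (d ∧ b)).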